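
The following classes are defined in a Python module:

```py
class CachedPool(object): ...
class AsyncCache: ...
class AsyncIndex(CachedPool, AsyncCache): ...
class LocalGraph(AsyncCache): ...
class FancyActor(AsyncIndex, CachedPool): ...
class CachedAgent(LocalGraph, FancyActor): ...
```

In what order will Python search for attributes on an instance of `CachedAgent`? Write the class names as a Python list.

[CachedAgent, LocalGraph, FancyActor, AsyncIndex, CachedPool, AsyncCache, object]

L[CachedAgent] = CachedAgent + merge(L[LocalGraph], L[FancyActor], [LocalGraph FancyActor])
  take LocalGraph:  [LocalGraph AsyncCache object] + [FancyActor AsyncIndex CachedPool AsyncCache object] + [LocalGraph FancyActor]
  take FancyActor:  [AsyncCache object] + [FancyActor AsyncIndex CachedPool AsyncCache object] + [FancyActor]
  take AsyncIndex:  [AsyncCache object] + [AsyncIndex CachedPool AsyncCache object]
  take CachedPool:  [AsyncCache object] + [CachedPool AsyncCache object]
  take AsyncCache:  [AsyncCache object] + [AsyncCache object]
  take object:  [object] + [object]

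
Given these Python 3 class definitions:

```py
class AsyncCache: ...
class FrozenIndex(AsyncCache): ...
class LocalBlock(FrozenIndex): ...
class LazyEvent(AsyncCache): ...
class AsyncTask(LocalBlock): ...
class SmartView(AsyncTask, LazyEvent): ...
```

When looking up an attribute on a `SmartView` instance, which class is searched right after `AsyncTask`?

LocalBlock

L[SmartView] = SmartView + merge(L[AsyncTask], L[LazyEvent], [AsyncTask LazyEvent])
  take AsyncTask:  [AsyncTask LocalBlock FrozenIndex AsyncCache object] + [LazyEvent AsyncCache object] + [AsyncTask LazyEvent]
  take LocalBlock:  [LocalBlock FrozenIndex AsyncCache object] + [LazyEvent AsyncCache object] + [LazyEvent]
  take FrozenIndex:  [FrozenIndex AsyncCache object] + [LazyEvent AsyncCache object] + [LazyEvent]
  take LazyEvent:  [AsyncCache object] + [LazyEvent AsyncCache object] + [LazyEvent]
  take AsyncCache:  [AsyncCache object] + [AsyncCache object]
  take object:  [object] + [object]
MRO: SmartView AsyncTask LocalBlock FrozenIndex LazyEvent AsyncCache object
AsyncTask is at position 1; next is LocalBlock.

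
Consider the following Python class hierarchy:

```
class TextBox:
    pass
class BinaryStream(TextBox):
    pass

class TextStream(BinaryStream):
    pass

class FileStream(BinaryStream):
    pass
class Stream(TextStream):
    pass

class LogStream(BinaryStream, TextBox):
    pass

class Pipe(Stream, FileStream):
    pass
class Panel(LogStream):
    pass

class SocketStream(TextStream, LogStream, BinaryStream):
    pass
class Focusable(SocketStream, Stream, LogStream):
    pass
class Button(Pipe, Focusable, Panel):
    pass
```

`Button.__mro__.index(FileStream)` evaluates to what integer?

6

L[Button] = Button + merge(L[Pipe], L[Focusable], L[Panel], [Pipe Focusable Panel])
  take Pipe:  [Pipe Stream TextStream FileStream BinaryStream TextBox object] + [Focusable SocketStream Stream TextStream LogStream BinaryStream TextBox object] + [Panel LogStream BinaryStream TextBox object] + [Pipe Focusable Panel]
  take Focusable:  [Stream TextStream FileStream BinaryStream TextBox object] + [Focusable SocketStream Stream TextStream LogStream BinaryStream TextBox object] + [Panel LogStream BinaryStream TextBox object] + [Focusable Panel]
  take SocketStream:  [Stream TextStream FileStream BinaryStream TextBox object] + [SocketStream Stream TextStream LogStream BinaryStream TextBox object] + [Panel LogStream BinaryStream TextBox object] + [Panel]
  take Stream:  [Stream TextStream FileStream BinaryStream TextBox object] + [Stream TextStream LogStream BinaryStream TextBox object] + [Panel LogStream BinaryStream TextBox object] + [Panel]
  take TextStream:  [TextStream FileStream BinaryStream TextBox object] + [TextStream LogStream BinaryStream TextBox object] + [Panel LogStream BinaryStream TextBox object] + [Panel]
  take FileStream:  [FileStream BinaryStream TextBox object] + [LogStream BinaryStream TextBox object] + [Panel LogStream BinaryStream TextBox object] + [Panel]
  take Panel:  [BinaryStream TextBox object] + [LogStream BinaryStream TextBox object] + [Panel LogStream BinaryStream TextBox object] + [Panel]
  take LogStream:  [BinaryStream TextBox object] + [LogStream BinaryStream TextBox object] + [LogStream BinaryStream TextBox object]
  take BinaryStream:  [BinaryStream TextBox object] + [BinaryStream TextBox object] + [BinaryStream TextBox object]
  take TextBox:  [TextBox object] + [TextBox object] + [TextBox object]
  take object:  [object] + [object] + [object]
MRO: Button Pipe Focusable SocketStream Stream TextStream FileStream Panel LogStream BinaryStream TextBox object
FileStream sits at index 6.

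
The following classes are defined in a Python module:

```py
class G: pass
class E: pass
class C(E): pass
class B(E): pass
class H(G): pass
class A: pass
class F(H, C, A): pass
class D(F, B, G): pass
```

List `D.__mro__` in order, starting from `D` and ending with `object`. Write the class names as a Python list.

[D, F, H, B, G, C, E, A, object]

L[D] = D + merge(L[F], L[B], L[G], [F B G])
  take F:  [F H G C E A object] + [B E object] + [G object] + [F B G]
  take H:  [H G C E A object] + [B E object] + [G object] + [B G]
  take B:  [G C E A object] + [B E object] + [G object] + [B G]
  take G:  [G C E A object] + [E object] + [G object] + [G]
  take C:  [C E A object] + [E object] + [object]
  take E:  [E A object] + [E object] + [object]
  take A:  [A object] + [object] + [object]
  take object:  [object] + [object] + [object]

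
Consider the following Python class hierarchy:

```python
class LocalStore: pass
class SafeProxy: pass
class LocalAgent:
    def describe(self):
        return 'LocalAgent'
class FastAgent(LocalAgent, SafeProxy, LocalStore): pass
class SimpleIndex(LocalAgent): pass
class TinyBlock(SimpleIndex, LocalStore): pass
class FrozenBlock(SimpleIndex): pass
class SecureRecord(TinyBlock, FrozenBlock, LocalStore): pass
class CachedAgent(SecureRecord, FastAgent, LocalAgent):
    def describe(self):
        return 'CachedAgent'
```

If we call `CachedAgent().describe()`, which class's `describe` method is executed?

CachedAgent

L[CachedAgent] = CachedAgent + merge(L[SecureRecord], L[FastAgent], L[LocalAgent], [SecureRecord FastAgent LocalAgent])
  take SecureRecord:  [SecureRecord TinyBlock FrozenBlock SimpleIndex LocalAgent LocalStore object] + [FastAgent LocalAgent SafeProxy LocalStore object] + [LocalAgent object] + [SecureRecord FastAgent LocalAgent]
  take TinyBlock:  [TinyBlock FrozenBlock SimpleIndex LocalAgent LocalStore object] + [FastAgent LocalAgent SafeProxy LocalStore object] + [LocalAgent object] + [FastAgent LocalAgent]
  take FrozenBlock:  [FrozenBlock SimpleIndex LocalAgent LocalStore object] + [FastAgent LocalAgent SafeProxy LocalStore object] + [LocalAgent object] + [FastAgent LocalAgent]
  take SimpleIndex:  [SimpleIndex LocalAgent LocalStore object] + [FastAgent LocalAgent SafeProxy LocalStore object] + [LocalAgent object] + [FastAgent LocalAgent]
  take FastAgent:  [LocalAgent LocalStore object] + [FastAgent LocalAgent SafeProxy LocalStore object] + [LocalAgent object] + [FastAgent LocalAgent]
  take LocalAgent:  [LocalAgent LocalStore object] + [LocalAgent SafeProxy LocalStore object] + [LocalAgent object] + [LocalAgent]
  take SafeProxy:  [LocalStore object] + [SafeProxy LocalStore object] + [object]
  take LocalStore:  [LocalStore object] + [LocalStore object] + [object]
  take object:  [object] + [object] + [object]
MRO: CachedAgent SecureRecord TinyBlock FrozenBlock SimpleIndex FastAgent LocalAgent SafeProxy LocalStore object
describe is defined in: CachedAgent, LocalAgent. First along the MRO is CachedAgent.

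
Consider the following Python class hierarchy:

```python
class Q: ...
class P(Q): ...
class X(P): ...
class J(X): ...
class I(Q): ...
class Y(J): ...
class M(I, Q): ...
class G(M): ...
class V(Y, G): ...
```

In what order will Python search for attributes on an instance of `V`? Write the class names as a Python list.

L[V] = V + merge(L[Y], L[G], [Y G])
  take Y:  [Y J X P Q object] + [G M I Q object] + [Y G]
  take J:  [J X P Q object] + [G M I Q object] + [G]
  take X:  [X P Q object] + [G M I Q object] + [G]
  take P:  [P Q object] + [G M I Q object] + [G]
  take G:  [Q object] + [G M I Q object] + [G]
  take M:  [Q object] + [M I Q object]
  take I:  [Q object] + [I Q object]
  take Q:  [Q object] + [Q object]
  take object:  [object] + [object]

[V, Y, J, X, P, G, M, I, Q, object]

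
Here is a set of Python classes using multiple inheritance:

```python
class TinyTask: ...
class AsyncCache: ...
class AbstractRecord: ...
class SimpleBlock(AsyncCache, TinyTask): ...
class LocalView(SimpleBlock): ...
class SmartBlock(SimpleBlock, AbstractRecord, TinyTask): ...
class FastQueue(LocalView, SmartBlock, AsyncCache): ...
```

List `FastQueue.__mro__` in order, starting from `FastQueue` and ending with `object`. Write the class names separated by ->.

FastQueue -> LocalView -> SmartBlock -> SimpleBlock -> AsyncCache -> AbstractRecord -> TinyTask -> object

L[FastQueue] = FastQueue + merge(L[LocalView], L[SmartBlock], L[AsyncCache], [LocalView SmartBlock AsyncCache])
  take LocalView:  [LocalView SimpleBlock AsyncCache TinyTask object] + [SmartBlock SimpleBlock AsyncCache AbstractRecord TinyTask object] + [AsyncCache object] + [LocalView SmartBlock AsyncCache]
  take SmartBlock:  [SimpleBlock AsyncCache TinyTask object] + [SmartBlock SimpleBlock AsyncCache AbstractRecord TinyTask object] + [AsyncCache object] + [SmartBlock AsyncCache]
  take SimpleBlock:  [SimpleBlock AsyncCache TinyTask object] + [SimpleBlock AsyncCache AbstractRecord TinyTask object] + [AsyncCache object] + [AsyncCache]
  take AsyncCache:  [AsyncCache TinyTask object] + [AsyncCache AbstractRecord TinyTask object] + [AsyncCache object] + [AsyncCache]
  take AbstractRecord:  [TinyTask object] + [AbstractRecord TinyTask object] + [object]
  take TinyTask:  [TinyTask object] + [TinyTask object] + [object]
  take object:  [object] + [object] + [object]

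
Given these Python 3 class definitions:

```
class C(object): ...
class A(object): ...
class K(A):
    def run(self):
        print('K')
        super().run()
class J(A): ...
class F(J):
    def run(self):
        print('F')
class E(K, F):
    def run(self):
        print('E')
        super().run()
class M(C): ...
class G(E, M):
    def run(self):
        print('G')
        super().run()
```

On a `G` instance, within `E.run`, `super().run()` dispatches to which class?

L[G] = G + merge(L[E], L[M], [E M])
  take E:  [E K F J A object] + [M C object] + [E M]
  take K:  [K F J A object] + [M C object] + [M]
  take F:  [F J A object] + [M C object] + [M]
  take J:  [J A object] + [M C object] + [M]
  take A:  [A object] + [M C object] + [M]
  take M:  [object] + [M C object] + [M]
  take C:  [object] + [C object]
  take object:  [object] + [object]
MRO: G E K F J A M C object
super() in E.run on a G instance goes to the class after E in G's MRO: K.

K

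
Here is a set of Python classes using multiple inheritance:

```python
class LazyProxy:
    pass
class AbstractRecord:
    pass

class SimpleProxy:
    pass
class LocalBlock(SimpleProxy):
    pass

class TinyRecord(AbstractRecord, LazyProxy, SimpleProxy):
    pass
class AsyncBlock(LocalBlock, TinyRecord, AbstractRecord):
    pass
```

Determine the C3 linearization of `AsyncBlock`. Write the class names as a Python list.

L[AsyncBlock] = AsyncBlock + merge(L[LocalBlock], L[TinyRecord], L[AbstractRecord], [LocalBlock TinyRecord AbstractRecord])
  take LocalBlock:  [LocalBlock SimpleProxy object] + [TinyRecord AbstractRecord LazyProxy SimpleProxy object] + [AbstractRecord object] + [LocalBlock TinyRecord AbstractRecord]
  take TinyRecord:  [SimpleProxy object] + [TinyRecord AbstractRecord LazyProxy SimpleProxy object] + [AbstractRecord object] + [TinyRecord AbstractRecord]
  take AbstractRecord:  [SimpleProxy object] + [AbstractRecord LazyProxy SimpleProxy object] + [AbstractRecord object] + [AbstractRecord]
  take LazyProxy:  [SimpleProxy object] + [LazyProxy SimpleProxy object] + [object]
  take SimpleProxy:  [SimpleProxy object] + [SimpleProxy object] + [object]
  take object:  [object] + [object] + [object]

[AsyncBlock, LocalBlock, TinyRecord, AbstractRecord, LazyProxy, SimpleProxy, object]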